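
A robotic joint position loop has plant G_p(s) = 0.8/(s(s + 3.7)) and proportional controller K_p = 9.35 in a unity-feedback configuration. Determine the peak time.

T_p = 1.56 s

The closed-loop denominator s² + 3.7s + 7.48 gives ω_n = √7.48 = 2.735 and ζ = 3.7/(2ω_n) = 0.6764.
Damped frequency ω_d = ω_n√(1−ζ²) = 2.014 rad/s, so peak time T_p = π/ω_d = 1.56 s.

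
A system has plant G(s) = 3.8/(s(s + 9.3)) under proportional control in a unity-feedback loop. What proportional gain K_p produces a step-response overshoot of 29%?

From %OS = 100·exp(−πζ/√(1−ζ²)) = 29%, ζ = −ln(0.29)/√(π²+ln²(0.29)) = 0.3666.
Characteristic equation s² + 9.3s + 3.8K_p = 0 gives ζ = 9.3/(2√(3.8K_p)).
Setting ζ = 0.3666: √(3.8K_p) = 9.3/(2·0.3666) = 12.68, so K_p = 160.9/3.8 = 42.3.

K_p = 42.3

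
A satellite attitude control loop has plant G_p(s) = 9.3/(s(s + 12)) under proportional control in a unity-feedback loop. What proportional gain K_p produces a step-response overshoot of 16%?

From %OS = 100·exp(−πζ/√(1−ζ²)) = 16%, ζ = −ln(0.16)/√(π²+ln²(0.16)) = 0.5039.
Characteristic equation s² + 12s + 9.3K_p = 0 gives ζ = 12/(2√(9.3K_p)).
Setting ζ = 0.5039: √(9.3K_p) = 12/(2·0.5039) = 11.91, so K_p = 141.8/9.3 = 15.2.

K_p = 15.2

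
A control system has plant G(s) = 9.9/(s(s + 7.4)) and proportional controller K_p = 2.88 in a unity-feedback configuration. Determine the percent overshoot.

From 1 + K_pG(s) = 0: s² + 7.4s + 28.51 = 0 ⇒ ω_n = 5.34, ζ = 0.6929.
%OS = 100·exp(−πζ/√(1−ζ²)) = 100·exp(−π·0.6929/√0.5199) = 4.88%.

4.88%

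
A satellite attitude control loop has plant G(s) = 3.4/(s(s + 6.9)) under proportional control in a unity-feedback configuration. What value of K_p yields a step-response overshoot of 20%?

From %OS = 100·exp(−πζ/√(1−ζ²)) = 20%, ζ = −ln(0.2)/√(π²+ln²(0.2)) = 0.4559.
Characteristic equation s² + 6.9s + 3.4K_p = 0 gives ζ = 6.9/(2√(3.4K_p)).
Setting ζ = 0.4559: √(3.4K_p) = 6.9/(2·0.4559) = 7.567, so K_p = 57.25/3.4 = 16.8.

K_p = 16.8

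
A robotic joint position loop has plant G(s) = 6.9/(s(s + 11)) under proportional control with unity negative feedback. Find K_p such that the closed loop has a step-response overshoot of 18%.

From %OS = 100·exp(−πζ/√(1−ζ²)) = 18%, ζ = −ln(0.18)/√(π²+ln²(0.18)) = 0.4791.
Characteristic equation s² + 11s + 6.9K_p = 0 gives ζ = 11/(2√(6.9K_p)).
Setting ζ = 0.4791: √(6.9K_p) = 11/(2·0.4791) = 11.48, so K_p = 131.8/6.9 = 19.1.

K_p = 19.1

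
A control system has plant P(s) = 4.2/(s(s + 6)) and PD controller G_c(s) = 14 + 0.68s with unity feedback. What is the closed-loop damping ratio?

ζ = 0.577

Forward path: (14 + 0.68s)·4.2/(s(s+6)). The closed-loop characteristic equation is s² + (6 + 4.2·0.68)s + 4.2·14 = 0.
That is s² + 8.856s + 58.8 = 0, so ω_n = 7.668 rad/s and ζ = 8.856/(2·7.668) = 0.5775.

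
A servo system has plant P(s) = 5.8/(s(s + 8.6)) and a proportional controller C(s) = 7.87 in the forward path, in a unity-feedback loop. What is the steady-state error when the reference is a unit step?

The open loop C(s)P(s) has a pole at the origin (type 1), so the static position error constant is infinite and e_ss = 1/(1+∞) = 0.

0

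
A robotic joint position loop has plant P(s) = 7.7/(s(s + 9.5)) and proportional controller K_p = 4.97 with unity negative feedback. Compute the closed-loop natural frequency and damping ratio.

ω_n = 6.19 rad/s, ζ = 0.768

1 + K_p·P(s) = 0 gives s² + 9.5s + 38.27 = 0.
Matching s² + 2ζω_n s + ω_n²: ω_n = √38.27 = 6.186 rad/s and 2ζω_n = 9.5, so ζ = 9.5/(2·6.186) = 0.768.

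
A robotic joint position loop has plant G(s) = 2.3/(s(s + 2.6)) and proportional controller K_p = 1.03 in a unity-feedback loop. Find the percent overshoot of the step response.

Closed-loop characteristic equation: s² + 2.6s + 2.369 = 0, so ω_n = 1.539 rad/s and ζ = 2.6/(2·1.539) = 0.8446.
%OS = 100·exp(−πζ/√(1−ζ²)) = 100·exp(−π·0.8446/√0.2866) = 0.704%.

0.704%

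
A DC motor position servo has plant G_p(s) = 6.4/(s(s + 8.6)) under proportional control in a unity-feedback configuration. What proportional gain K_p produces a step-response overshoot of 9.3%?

K_p = 7.94

From %OS = 100·exp(−πζ/√(1−ζ²)) = 9.3%, ζ = −ln(0.093)/√(π²+ln²(0.093)) = 0.6031.
Characteristic equation s² + 8.6s + 6.4K_p = 0 gives ζ = 8.6/(2√(6.4K_p)).
Setting ζ = 0.6031: √(6.4K_p) = 8.6/(2·0.6031) = 7.13, so K_p = 50.84/6.4 = 7.94.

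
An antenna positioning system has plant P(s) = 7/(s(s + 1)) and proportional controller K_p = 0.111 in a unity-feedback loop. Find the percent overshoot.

Closed-loop characteristic equation: s² + 1s + 0.777 = 0, so ω_n = 0.8815 rad/s and ζ = 1/(2·0.8815) = 0.5672.
%OS = 100·exp(−πζ/√(1−ζ²)) = 100·exp(−π·0.5672/√0.6782) = 11.5%.

11.5%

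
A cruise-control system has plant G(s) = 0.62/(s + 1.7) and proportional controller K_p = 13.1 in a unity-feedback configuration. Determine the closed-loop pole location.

s = -9.822

Closed-loop transfer function: T(s) = K_p·G(s)/(1 + K_p·G(s)) = 8.122/(s + 1.7 + 8.122) = 8.122/(s + 9.822).
The closed-loop pole is at s = −9.822.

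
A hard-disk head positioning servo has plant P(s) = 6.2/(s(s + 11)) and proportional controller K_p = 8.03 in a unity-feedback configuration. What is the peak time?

Closed-loop characteristic equation: s² + 11s + 49.79 = 0, so ω_n = 7.056 rad/s and ζ = 11/(2·7.056) = 0.7795.
Damped frequency ω_d = ω_n√(1−ζ²) = 4.42 rad/s, so peak time T_p = π/ω_d = 0.711 s.

T_p = 0.711 s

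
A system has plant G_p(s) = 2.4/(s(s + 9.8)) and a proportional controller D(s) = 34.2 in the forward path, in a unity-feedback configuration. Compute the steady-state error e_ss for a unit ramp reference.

The loop has one pole at the origin (type 1). Velocity error constant K_v = lim_{s→0} s·D(s)G_p(s) = 34.2·2.4/9.8 = 8.376.
Steady-state error to a unit ramp: e_ss = 1/K_v = 0.119.

0.119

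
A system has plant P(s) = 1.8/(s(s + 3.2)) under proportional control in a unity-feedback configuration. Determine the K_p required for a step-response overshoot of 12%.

From %OS = 100·exp(−πζ/√(1−ζ²)) = 12%, ζ = −ln(0.12)/√(π²+ln²(0.12)) = 0.5594.
Characteristic equation s² + 3.2s + 1.8K_p = 0 gives ζ = 3.2/(2√(1.8K_p)).
Setting ζ = 0.5594: √(1.8K_p) = 3.2/(2·0.5594) = 2.86, so K_p = 8.18/1.8 = 4.54.

K_p = 4.54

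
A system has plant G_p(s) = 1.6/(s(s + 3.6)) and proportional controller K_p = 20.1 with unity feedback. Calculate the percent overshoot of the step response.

34.9%

Closed-loop characteristic equation: s² + 3.6s + 32.16 = 0, so ω_n = 5.671 rad/s and ζ = 3.6/(2·5.671) = 0.3174.
%OS = 100·exp(−πζ/√(1−ζ²)) = 100·exp(−π·0.3174/√0.8993) = 34.9%.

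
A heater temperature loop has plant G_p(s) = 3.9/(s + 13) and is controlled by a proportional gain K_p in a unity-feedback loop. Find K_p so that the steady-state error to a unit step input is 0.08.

K_p = 38.3

For a type-0 loop with proportional control, e_ss = 1/(1 + K_p·G_p(0)).
G_p(0) = 0.3. Require 1/(1 + K_p·0.3) = 0.08, so 1 + 0.3·K_p = 12.5.
K_p = (12.5 − 1)/0.3 = 38.3.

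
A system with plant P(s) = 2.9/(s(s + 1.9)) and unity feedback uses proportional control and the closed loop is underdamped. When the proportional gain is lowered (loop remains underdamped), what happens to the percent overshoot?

ζ = 1.9/(2√(2.9K_p)) rises as K_p falls; higher damping means less overshoot.

decrease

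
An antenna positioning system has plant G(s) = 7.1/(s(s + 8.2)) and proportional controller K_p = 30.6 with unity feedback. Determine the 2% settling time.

T_s ≈ 0.976 s

Closed-loop characteristic equation: s² + 8.2s + 217.3 = 0, so ω_n = 14.74 rad/s and ζ = 8.2/(2·14.74) = 0.2782.
2% settling time T_s ≈ 4/(ζω_n) = 4/4.1 = 0.976 s.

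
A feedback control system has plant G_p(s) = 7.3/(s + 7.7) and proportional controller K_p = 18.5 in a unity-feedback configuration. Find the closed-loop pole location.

s = -142.7

Closed-loop transfer function: T(s) = K_p·G_p(s)/(1 + K_p·G_p(s)) = 135/(s + 7.7 + 135) = 135/(s + 142.7).
The closed-loop pole is at s = −142.7.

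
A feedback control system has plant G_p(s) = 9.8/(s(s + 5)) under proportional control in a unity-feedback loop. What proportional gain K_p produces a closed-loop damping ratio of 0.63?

K_p = 1.61

Closed-loop characteristic equation: s² + 5s + K_p·9.8 = 0.
So ω_n = √(9.8K_p) and 2ζω_n = 5, giving ζ = 5/(2√(9.8K_p)).
Setting ζ = 0.63: √(9.8K_p) = 5/(2·0.63) = 3.968, so K_p = 15.75/9.8 = 1.61.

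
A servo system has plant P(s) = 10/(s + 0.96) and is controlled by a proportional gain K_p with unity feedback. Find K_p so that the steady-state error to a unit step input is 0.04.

K_p = 2.3

The loop is type 0, so e_ss(step) = 1/(1 + K_pos) with K_pos = K_p·P(0).
P(0) = 10.42. Require 1/(1 + K_p·10.42) = 0.04, so 1 + 10.42·K_p = 25.
K_p = (25 − 1)/10.42 = 2.3.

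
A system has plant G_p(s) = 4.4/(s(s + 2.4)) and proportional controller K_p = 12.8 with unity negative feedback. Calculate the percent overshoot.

Closed-loop characteristic equation: s² + 2.4s + 56.32 = 0, so ω_n = 7.505 rad/s and ζ = 2.4/(2·7.505) = 0.1599.
%OS = 100·exp(−πζ/√(1−ζ²)) = 100·exp(−π·0.1599/√0.9744) = 60.1%.

60.1%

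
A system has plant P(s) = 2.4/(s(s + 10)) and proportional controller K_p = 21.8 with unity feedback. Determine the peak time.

T_p = 0.601 s

The closed-loop denominator s² + 10s + 52.32 gives ω_n = √52.32 = 7.233 and ζ = 10/(2ω_n) = 0.6913.
Damped frequency ω_d = ω_n√(1−ζ²) = 5.227 rad/s, so peak time T_p = π/ω_d = 0.601 s.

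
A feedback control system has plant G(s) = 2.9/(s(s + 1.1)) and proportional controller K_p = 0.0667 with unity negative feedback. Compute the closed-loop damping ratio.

ζ = 1.25

1 + K_p·G(s) = 0 gives s² + 1.1s + 0.1934 = 0.
So ω_n² = 0.1934 ⇒ ω_n = 0.4398 rad/s, and ζ = 1.1/(2ω_n) = 1.25.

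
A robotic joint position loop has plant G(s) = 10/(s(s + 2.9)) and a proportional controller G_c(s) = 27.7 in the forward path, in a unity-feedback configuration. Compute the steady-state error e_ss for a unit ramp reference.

0.0105

The loop has one pole at the origin (type 1). Velocity error constant K_v = lim_{s→0} s·G_c(s)G(s) = 27.7·10/2.9 = 95.52.
Steady-state error to a unit ramp: e_ss = 1/K_v = 0.0105.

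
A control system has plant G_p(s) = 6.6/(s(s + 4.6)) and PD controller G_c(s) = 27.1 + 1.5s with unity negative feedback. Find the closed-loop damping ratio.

ζ = 0.542

Forward path: (27.1 + 1.5s)·6.6/(s(s+4.6)). The closed-loop characteristic equation is s² + (4.6 + 6.6·1.5)s + 6.6·27.1 = 0.
That is s² + 14.5s + 178.9 = 0, so ω_n = 13.37 rad/s and ζ = 14.5/(2·13.37) = 0.5421.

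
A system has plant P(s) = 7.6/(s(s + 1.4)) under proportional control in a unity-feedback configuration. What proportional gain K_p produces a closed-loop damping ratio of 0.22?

Closed-loop characteristic equation: s² + 1.4s + K_p·7.6 = 0.
So ω_n = √(7.6K_p) and 2ζω_n = 1.4, giving ζ = 1.4/(2√(7.6K_p)).
Setting ζ = 0.22: √(7.6K_p) = 1.4/(2·0.22) = 3.182, so K_p = 10.12/7.6 = 1.33.

K_p = 1.33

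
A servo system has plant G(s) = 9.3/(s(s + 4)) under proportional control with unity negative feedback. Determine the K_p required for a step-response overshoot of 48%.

K_p = 8.31

From %OS = 100·exp(−πζ/√(1−ζ²)) = 48%, ζ = −ln(0.48)/√(π²+ln²(0.48)) = 0.2275.
Characteristic equation s² + 4s + 9.3K_p = 0 gives ζ = 4/(2√(9.3K_p)).
Setting ζ = 0.2275: √(9.3K_p) = 4/(2·0.2275) = 8.791, so K_p = 77.28/9.3 = 8.31.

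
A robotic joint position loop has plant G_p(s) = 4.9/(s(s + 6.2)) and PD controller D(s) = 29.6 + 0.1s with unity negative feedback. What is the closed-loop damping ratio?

Forward path: (29.6 + 0.1s)·4.9/(s(s+6.2)). The closed-loop characteristic equation is s² + (6.2 + 4.9·0.1)s + 4.9·29.6 = 0.
That is s² + 6.69s + 145 = 0, so ω_n = 12.04 rad/s and ζ = 6.69/(2·12.04) = 0.2777.

ζ = 0.278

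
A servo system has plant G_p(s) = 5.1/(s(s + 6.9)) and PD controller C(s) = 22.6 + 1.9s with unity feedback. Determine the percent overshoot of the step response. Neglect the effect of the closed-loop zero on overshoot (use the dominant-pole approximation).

2.19%

Forward path: (22.6 + 1.9s)·5.1/(s(s+6.9)). The closed-loop characteristic equation is s² + (6.9 + 5.1·1.9)s + 5.1·22.6 = 0.
That is s² + 16.59s + 115.3 = 0, so ω_n = 10.74 rad/s and ζ = 16.59/(2·10.74) = 0.7726.
%OS = 100·exp(−πζ/√(1−ζ²)) = 2.19%.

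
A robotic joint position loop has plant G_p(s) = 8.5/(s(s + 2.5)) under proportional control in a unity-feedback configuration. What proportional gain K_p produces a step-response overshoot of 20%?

K_p = 0.884

From %OS = 100·exp(−πζ/√(1−ζ²)) = 20%, ζ = −ln(0.2)/√(π²+ln²(0.2)) = 0.4559.
Characteristic equation s² + 2.5s + 8.5K_p = 0 gives ζ = 2.5/(2√(8.5K_p)).
Setting ζ = 0.4559: √(8.5K_p) = 2.5/(2·0.4559) = 2.742, so K_p = 7.516/8.5 = 0.884.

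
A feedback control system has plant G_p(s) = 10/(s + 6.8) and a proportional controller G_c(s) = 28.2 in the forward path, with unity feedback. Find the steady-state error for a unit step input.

The loop is type 0. Static position error constant K_pos = G_c(0)·G_p(0) = 28.2·1.471 = 41.47.
Steady-state error to a unit step: e_ss = 1/(1+K_pos) = 1/42.47 = 0.0235.

0.0235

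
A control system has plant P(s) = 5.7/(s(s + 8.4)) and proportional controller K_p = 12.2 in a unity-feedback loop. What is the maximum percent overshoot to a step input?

From 1 + K_pP(s) = 0: s² + 8.4s + 69.54 = 0 ⇒ ω_n = 8.339, ζ = 0.5037.
%OS = 100·exp(−πζ/√(1−ζ²)) = 100·exp(−π·0.5037/√0.7463) = 16%.

16%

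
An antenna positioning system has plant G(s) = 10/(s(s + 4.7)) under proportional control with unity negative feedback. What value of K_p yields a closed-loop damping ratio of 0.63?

Closed-loop characteristic equation: s² + 4.7s + K_p·10 = 0.
So ω_n = √(10K_p) and 2ζω_n = 4.7, giving ζ = 4.7/(2√(10K_p)).
Setting ζ = 0.63: √(10K_p) = 4.7/(2·0.63) = 3.73, so K_p = 13.91/10 = 1.39.

K_p = 1.39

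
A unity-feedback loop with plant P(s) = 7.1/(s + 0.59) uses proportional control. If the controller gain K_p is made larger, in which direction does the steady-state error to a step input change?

e_ss = 1/(1 + K_p·P(0)); a larger K_p raises the denominator, so e_ss decreases.

decrease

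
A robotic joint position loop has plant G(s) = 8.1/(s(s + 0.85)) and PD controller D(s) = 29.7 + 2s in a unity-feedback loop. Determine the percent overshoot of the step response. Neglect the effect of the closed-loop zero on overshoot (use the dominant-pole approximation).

Forward path: (29.7 + 2s)·8.1/(s(s+0.85)). The closed-loop characteristic equation is s² + (0.85 + 8.1·2)s + 8.1·29.7 = 0.
That is s² + 17.05s + 240.6 = 0, so ω_n = 15.51 rad/s and ζ = 17.05/(2·15.51) = 0.5496.
%OS = 100·exp(−πζ/√(1−ζ²)) = 12.7%.

12.7%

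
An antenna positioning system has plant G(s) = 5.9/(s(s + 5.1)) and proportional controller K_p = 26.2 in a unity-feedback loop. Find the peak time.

T_p = 0.258 s

The closed-loop denominator s² + 5.1s + 154.6 gives ω_n = √154.6 = 12.43 and ζ = 5.1/(2ω_n) = 0.2051.
Damped frequency ω_d = ω_n√(1−ζ²) = 12.17 rad/s, so peak time T_p = π/ω_d = 0.258 s.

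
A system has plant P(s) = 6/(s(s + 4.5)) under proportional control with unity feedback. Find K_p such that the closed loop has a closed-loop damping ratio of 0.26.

Closed-loop characteristic equation: s² + 4.5s + K_p·6 = 0.
So ω_n = √(6K_p) and 2ζω_n = 4.5, giving ζ = 4.5/(2√(6K_p)).
Setting ζ = 0.26: √(6K_p) = 4.5/(2·0.26) = 8.654, so K_p = 74.89/6 = 12.5.

K_p = 12.5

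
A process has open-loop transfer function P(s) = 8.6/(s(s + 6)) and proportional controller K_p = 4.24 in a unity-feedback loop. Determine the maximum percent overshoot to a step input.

16.6%

The closed-loop denominator s² + 6s + 36.46 gives ω_n = √36.46 = 6.039 and ζ = 6/(2ω_n) = 0.4968.
%OS = 100·exp(−πζ/√(1−ζ²)) = 100·exp(−π·0.4968/√0.7532) = 16.6%.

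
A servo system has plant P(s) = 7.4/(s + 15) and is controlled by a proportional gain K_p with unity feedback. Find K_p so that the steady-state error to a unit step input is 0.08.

For a type-0 loop with proportional control, e_ss = 1/(1 + K_p·P(0)).
P(0) = 0.4933. Require 1/(1 + K_p·0.4933) = 0.08, so 1 + 0.4933·K_p = 12.5.
K_p = (12.5 − 1)/0.4933 = 23.3.

K_p = 23.3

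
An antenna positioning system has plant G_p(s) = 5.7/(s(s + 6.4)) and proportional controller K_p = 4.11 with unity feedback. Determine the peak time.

Closed-loop characteristic equation: s² + 6.4s + 23.43 = 0, so ω_n = 4.84 rad/s and ζ = 6.4/(2·4.84) = 0.6611.
Damped frequency ω_d = ω_n√(1−ζ²) = 3.631 rad/s, so peak time T_p = π/ω_d = 0.865 s.

T_p = 0.865 s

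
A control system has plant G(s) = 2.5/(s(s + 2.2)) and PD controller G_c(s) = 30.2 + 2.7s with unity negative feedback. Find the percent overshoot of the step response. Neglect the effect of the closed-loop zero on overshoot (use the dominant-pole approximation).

Forward path: (30.2 + 2.7s)·2.5/(s(s+2.2)). The closed-loop characteristic equation is s² + (2.2 + 2.5·2.7)s + 2.5·30.2 = 0.
That is s² + 8.95s + 75.5 = 0, so ω_n = 8.689 rad/s and ζ = 8.95/(2·8.689) = 0.515.
%OS = 100·exp(−πζ/√(1−ζ²)) = 15.1%.

15.1%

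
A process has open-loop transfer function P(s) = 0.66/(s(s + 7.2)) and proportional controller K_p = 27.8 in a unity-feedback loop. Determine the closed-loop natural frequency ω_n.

With unity feedback the closed-loop characteristic equation is s² + 7.2s + 27.8·0.66 = s² + 7.2s + 18.35 = 0.
Matching s² + 2ζω_n s + ω_n²: ω_n = √18.35 = 4.283 rad/s and 2ζω_n = 7.2, so ζ = 7.2/(2·4.283) = 0.84.

ω_n = 4.28 rad/s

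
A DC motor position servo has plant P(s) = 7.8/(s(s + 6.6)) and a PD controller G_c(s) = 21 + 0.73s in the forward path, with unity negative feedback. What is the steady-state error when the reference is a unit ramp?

The loop has one pole at the origin (type 1). Velocity error constant K_v = lim_{s→0} s·G_c(s)P(s) = 21·7.8/6.6 = 24.82.
Steady-state error to a unit ramp: e_ss = 1/K_v = 0.0403.

0.0403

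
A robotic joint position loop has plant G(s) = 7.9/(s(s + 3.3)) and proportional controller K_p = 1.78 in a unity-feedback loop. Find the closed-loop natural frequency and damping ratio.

1 + K_p·G(s) = 0 gives s² + 3.3s + 14.06 = 0.
So ω_n² = 14.06 ⇒ ω_n = 3.75 rad/s, and ζ = 3.3/(2ω_n) = 0.44.

ω_n = 3.75 rad/s, ζ = 0.44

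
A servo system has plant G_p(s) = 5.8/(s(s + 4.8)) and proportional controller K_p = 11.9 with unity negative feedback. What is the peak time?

T_p = 0.395 s

Closed-loop characteristic equation: s² + 4.8s + 69.02 = 0, so ω_n = 8.308 rad/s and ζ = 4.8/(2·8.308) = 0.2889.
Damped frequency ω_d = ω_n√(1−ζ²) = 7.954 rad/s, so peak time T_p = π/ω_d = 0.395 s.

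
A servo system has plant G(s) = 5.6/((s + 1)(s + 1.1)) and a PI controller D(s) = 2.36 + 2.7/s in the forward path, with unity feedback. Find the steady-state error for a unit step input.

The open loop D(s)G(s) has a pole at the origin (type 1), so the static position error constant is infinite and e_ss = 1/(1+∞) = 0.

0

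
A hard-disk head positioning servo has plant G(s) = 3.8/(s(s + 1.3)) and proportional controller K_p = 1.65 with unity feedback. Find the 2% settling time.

T_s ≈ 6.15 s

From 1 + K_pG(s) = 0: s² + 1.3s + 6.27 = 0 ⇒ ω_n = 2.504, ζ = 0.2596.
2% settling time T_s ≈ 4/(ζω_n) = 4/0.65 = 6.15 s.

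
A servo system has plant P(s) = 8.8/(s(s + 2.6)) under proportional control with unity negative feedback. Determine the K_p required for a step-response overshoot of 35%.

K_p = 1.91

From %OS = 100·exp(−πζ/√(1−ζ²)) = 35%, ζ = −ln(0.35)/√(π²+ln²(0.35)) = 0.3169.
Characteristic equation s² + 2.6s + 8.8K_p = 0 gives ζ = 2.6/(2√(8.8K_p)).
Setting ζ = 0.3169: √(8.8K_p) = 2.6/(2·0.3169) = 4.102, so K_p = 16.82/8.8 = 1.91.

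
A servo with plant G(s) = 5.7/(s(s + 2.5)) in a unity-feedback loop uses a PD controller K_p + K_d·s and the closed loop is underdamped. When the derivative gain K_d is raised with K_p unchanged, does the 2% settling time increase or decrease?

Characteristic equation s² + (2.5 + 5.7K_d)s + 5.7K_p = 0: raising K_d increases ζω_n = (2.5+5.7K_d)/2 while the loop stays underdamped, so T_s ≈ 4/(ζω_n) decreases.

decrease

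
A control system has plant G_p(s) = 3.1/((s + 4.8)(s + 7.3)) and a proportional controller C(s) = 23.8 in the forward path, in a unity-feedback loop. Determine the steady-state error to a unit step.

The loop is type 0. Static position error constant K_pos = C(0)·G_p(0) = 23.8·0.08847 = 2.106.
Steady-state error to a unit step: e_ss = 1/(1+K_pos) = 1/3.106 = 0.322.

0.322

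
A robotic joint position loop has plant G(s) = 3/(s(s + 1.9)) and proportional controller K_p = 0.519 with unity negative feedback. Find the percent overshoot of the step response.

Closed-loop characteristic equation: s² + 1.9s + 1.557 = 0, so ω_n = 1.248 rad/s and ζ = 1.9/(2·1.248) = 0.7613.
%OS = 100·exp(−πζ/√(1−ζ²)) = 100·exp(−π·0.7613/√0.4204) = 2.5%.

2.5%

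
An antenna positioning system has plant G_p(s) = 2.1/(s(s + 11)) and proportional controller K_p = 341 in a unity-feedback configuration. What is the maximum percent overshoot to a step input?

From 1 + K_pG_p(s) = 0: s² + 11s + 716.1 = 0 ⇒ ω_n = 26.76, ζ = 0.2055.
%OS = 100·exp(−πζ/√(1−ζ²)) = 100·exp(−π·0.2055/√0.9578) = 51.7%.

51.7%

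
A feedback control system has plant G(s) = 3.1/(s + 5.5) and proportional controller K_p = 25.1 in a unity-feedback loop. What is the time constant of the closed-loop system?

Closed-loop transfer function: T(s) = K_p·G(s)/(1 + K_p·G(s)) = 77.81/(s + 5.5 + 77.81) = 77.81/(s + 83.31).
Time constant τ = 1/83.31 = 0.012 s.

τ = 0.012 s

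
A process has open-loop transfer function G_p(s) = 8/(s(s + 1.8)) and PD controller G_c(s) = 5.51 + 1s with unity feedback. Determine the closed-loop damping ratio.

ζ = 0.738

Forward path: (5.51 + 1s)·8/(s(s+1.8)). The closed-loop characteristic equation is s² + (1.8 + 8·1)s + 8·5.51 = 0.
That is s² + 9.8s + 44.08 = 0, so ω_n = 6.639 rad/s and ζ = 9.8/(2·6.639) = 0.738.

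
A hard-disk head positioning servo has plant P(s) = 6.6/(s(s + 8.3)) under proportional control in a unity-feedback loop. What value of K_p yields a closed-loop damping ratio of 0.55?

K_p = 8.63

Closed-loop characteristic equation: s² + 8.3s + K_p·6.6 = 0.
So ω_n = √(6.6K_p) and 2ζω_n = 8.3, giving ζ = 8.3/(2√(6.6K_p)).
Setting ζ = 0.55: √(6.6K_p) = 8.3/(2·0.55) = 7.545, so K_p = 56.93/6.6 = 8.63.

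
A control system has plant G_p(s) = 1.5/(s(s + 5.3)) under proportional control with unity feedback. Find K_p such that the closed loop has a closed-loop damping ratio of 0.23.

K_p = 88.5

Closed-loop characteristic equation: s² + 5.3s + K_p·1.5 = 0.
So ω_n = √(1.5K_p) and 2ζω_n = 5.3, giving ζ = 5.3/(2√(1.5K_p)).
Setting ζ = 0.23: √(1.5K_p) = 5.3/(2·0.23) = 11.52, so K_p = 132.8/1.5 = 88.5.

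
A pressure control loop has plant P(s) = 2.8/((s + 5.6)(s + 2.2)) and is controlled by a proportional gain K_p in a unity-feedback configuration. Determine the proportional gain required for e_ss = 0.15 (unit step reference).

For a type-0 loop with proportional control, e_ss = 1/(1 + K_p·P(0)).
P(0) = 0.2273. Require 1/(1 + K_p·0.2273) = 0.15, so 1 + 0.2273·K_p = 6.667.
K_p = (6.667 − 1)/0.2273 = 24.9.

K_p = 24.9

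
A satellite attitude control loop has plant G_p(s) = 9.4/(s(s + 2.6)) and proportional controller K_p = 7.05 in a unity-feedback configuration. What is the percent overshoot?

60.2%

The closed-loop denominator s² + 2.6s + 66.27 gives ω_n = √66.27 = 8.141 and ζ = 2.6/(2ω_n) = 0.1597.
%OS = 100·exp(−πζ/√(1−ζ²)) = 100·exp(−π·0.1597/√0.9745) = 60.2%.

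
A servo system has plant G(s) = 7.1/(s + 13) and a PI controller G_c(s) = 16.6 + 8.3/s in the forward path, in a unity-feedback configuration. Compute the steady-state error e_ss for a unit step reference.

0

The open loop G_c(s)G(s) has a pole at the origin (type 1), so the static position error constant is infinite and e_ss = 1/(1+∞) = 0.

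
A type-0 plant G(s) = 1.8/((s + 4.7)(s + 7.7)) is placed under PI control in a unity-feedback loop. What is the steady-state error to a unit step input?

The PI controller's integrator makes the forward path type 1, so e_ss to a step is zero.

0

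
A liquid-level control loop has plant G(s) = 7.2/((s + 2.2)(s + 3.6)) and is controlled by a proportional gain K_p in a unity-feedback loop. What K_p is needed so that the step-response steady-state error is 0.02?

K_p = 53.9

Steady-state error for a unit step on this type-0 loop is 1/(1 + K_p·G(0)).
G(0) = 0.9091. Require 1/(1 + K_p·0.9091) = 0.02, so 1 + 0.9091·K_p = 50.
K_p = (50 − 1)/0.9091 = 53.9.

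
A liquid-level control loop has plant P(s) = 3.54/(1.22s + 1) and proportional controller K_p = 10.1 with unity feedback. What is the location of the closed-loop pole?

Closed loop: T(s) = K_p·P/(1+K_p·P) = 35.75/(1.22s + 1 + 35.75), with pole at s = −(1 + 35.75)/1.22 = −30.13.

s = -30.13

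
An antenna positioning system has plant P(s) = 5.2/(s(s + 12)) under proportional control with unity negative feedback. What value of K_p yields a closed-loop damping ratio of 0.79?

Closed-loop characteristic equation: s² + 12s + K_p·5.2 = 0.
So ω_n = √(5.2K_p) and 2ζω_n = 12, giving ζ = 12/(2√(5.2K_p)).
Setting ζ = 0.79: √(5.2K_p) = 12/(2·0.79) = 7.595, so K_p = 57.68/5.2 = 11.1.

K_p = 11.1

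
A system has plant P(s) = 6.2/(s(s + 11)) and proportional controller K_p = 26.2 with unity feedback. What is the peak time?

T_p = 0.273 s

From 1 + K_pP(s) = 0: s² + 11s + 162.4 = 0 ⇒ ω_n = 12.75, ζ = 0.4315.
Damped frequency ω_d = ω_n√(1−ζ²) = 11.5 rad/s, so peak time T_p = π/ω_d = 0.273 s.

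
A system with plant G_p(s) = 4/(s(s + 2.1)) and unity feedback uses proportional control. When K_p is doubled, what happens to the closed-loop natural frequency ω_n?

increase

ω_n = √(4·K_p), which grows with K_p.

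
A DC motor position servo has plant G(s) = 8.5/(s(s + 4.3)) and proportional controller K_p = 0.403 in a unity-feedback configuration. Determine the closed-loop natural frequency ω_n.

With unity feedback the closed-loop characteristic equation is s² + 4.3s + 0.403·8.5 = s² + 4.3s + 3.426 = 0.
So ω_n² = 3.426 ⇒ ω_n = 1.851 rad/s, and ζ = 4.3/(2ω_n) = 1.16.

ω_n = 1.85 rad/s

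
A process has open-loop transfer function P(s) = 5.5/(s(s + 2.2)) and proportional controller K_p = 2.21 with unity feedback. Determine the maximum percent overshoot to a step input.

35.2%

Closed-loop characteristic equation: s² + 2.2s + 12.15 = 0, so ω_n = 3.486 rad/s and ζ = 2.2/(2·3.486) = 0.3155.
%OS = 100·exp(−πζ/√(1−ζ²)) = 100·exp(−π·0.3155/√0.9005) = 35.2%.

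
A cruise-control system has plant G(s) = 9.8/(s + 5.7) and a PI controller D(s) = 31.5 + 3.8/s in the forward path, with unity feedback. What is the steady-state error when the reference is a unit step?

The open loop D(s)G(s) has a pole at the origin (type 1), so the static position error constant is infinite and e_ss = 1/(1+∞) = 0.

0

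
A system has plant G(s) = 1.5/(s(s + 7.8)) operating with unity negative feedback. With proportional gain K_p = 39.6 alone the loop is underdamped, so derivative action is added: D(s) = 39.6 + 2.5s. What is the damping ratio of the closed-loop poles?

Forward path: (39.6 + 2.5s)·1.5/(s(s+7.8)). The closed-loop characteristic equation is s² + (7.8 + 1.5·2.5)s + 1.5·39.6 = 0.
That is s² + 11.55s + 59.4 = 0, so ω_n = 7.707 rad/s and ζ = 11.55/(2·7.707) = 0.7493.

ζ = 0.749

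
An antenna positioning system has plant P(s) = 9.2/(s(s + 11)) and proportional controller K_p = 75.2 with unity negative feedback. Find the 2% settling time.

T_s ≈ 0.727 s

Closed-loop characteristic equation: s² + 11s + 691.8 = 0, so ω_n = 26.3 rad/s and ζ = 11/(2·26.3) = 0.2091.
2% settling time T_s ≈ 4/(ζω_n) = 4/5.5 = 0.727 s.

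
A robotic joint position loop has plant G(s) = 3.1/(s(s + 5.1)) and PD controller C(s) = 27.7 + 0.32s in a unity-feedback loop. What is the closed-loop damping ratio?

ζ = 0.329

Forward path: (27.7 + 0.32s)·3.1/(s(s+5.1)). The closed-loop characteristic equation is s² + (5.1 + 3.1·0.32)s + 3.1·27.7 = 0.
That is s² + 6.092s + 85.87 = 0, so ω_n = 9.267 rad/s and ζ = 6.092/(2·9.267) = 0.3287.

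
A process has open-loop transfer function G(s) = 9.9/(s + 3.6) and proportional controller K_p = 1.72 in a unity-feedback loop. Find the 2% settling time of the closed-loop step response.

Closed-loop transfer function: T(s) = K_p·G(s)/(1 + K_p·G(s)) = 17.03/(s + 3.6 + 17.03) = 17.03/(s + 20.63).
Time constant τ = 1/20.63 = 0.04848 s, so the 2% settling time is about 4τ = 0.194 s.

T_s ≈ 0.194 s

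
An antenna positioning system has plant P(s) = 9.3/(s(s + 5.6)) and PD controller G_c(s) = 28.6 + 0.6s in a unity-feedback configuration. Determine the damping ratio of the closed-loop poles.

Forward path: (28.6 + 0.6s)·9.3/(s(s+5.6)). The closed-loop characteristic equation is s² + (5.6 + 9.3·0.6)s + 9.3·28.6 = 0.
That is s² + 11.18s + 266 = 0, so ω_n = 16.31 rad/s and ζ = 11.18/(2·16.31) = 0.3428.

ζ = 0.343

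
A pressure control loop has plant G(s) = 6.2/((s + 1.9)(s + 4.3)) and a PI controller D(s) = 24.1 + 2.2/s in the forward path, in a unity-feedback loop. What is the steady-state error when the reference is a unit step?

The open loop D(s)G(s) has a pole at the origin (type 1), so the static position error constant is infinite and e_ss = 1/(1+∞) = 0.

0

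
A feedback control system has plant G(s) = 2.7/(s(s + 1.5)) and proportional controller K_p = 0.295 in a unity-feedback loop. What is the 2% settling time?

T_s ≈ 5.33 s

From 1 + K_pG(s) = 0: s² + 1.5s + 0.7965 = 0 ⇒ ω_n = 0.8925, ζ = 0.8404.
2% settling time T_s ≈ 4/(ζω_n) = 4/0.75 = 5.33 s.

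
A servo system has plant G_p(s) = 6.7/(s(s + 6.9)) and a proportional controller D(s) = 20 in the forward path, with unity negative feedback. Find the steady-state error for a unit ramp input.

0.0515

The loop has one pole at the origin (type 1). Velocity error constant K_v = lim_{s→0} s·D(s)G_p(s) = 20·6.7/6.9 = 19.42.
Steady-state error to a unit ramp: e_ss = 1/K_v = 0.0515.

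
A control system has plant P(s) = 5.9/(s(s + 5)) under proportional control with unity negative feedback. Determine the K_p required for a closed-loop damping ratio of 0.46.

Closed-loop characteristic equation: s² + 5s + K_p·5.9 = 0.
So ω_n = √(5.9K_p) and 2ζω_n = 5, giving ζ = 5/(2√(5.9K_p)).
Setting ζ = 0.46: √(5.9K_p) = 5/(2·0.46) = 5.435, so K_p = 29.54/5.9 = 5.01.

K_p = 5.01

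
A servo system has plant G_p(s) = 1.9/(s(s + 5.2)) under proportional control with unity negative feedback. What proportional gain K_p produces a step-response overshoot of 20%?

K_p = 17.1

From %OS = 100·exp(−πζ/√(1−ζ²)) = 20%, ζ = −ln(0.2)/√(π²+ln²(0.2)) = 0.4559.
Characteristic equation s² + 5.2s + 1.9K_p = 0 gives ζ = 5.2/(2√(1.9K_p)).
Setting ζ = 0.4559: √(1.9K_p) = 5.2/(2·0.4559) = 5.702, so K_p = 32.52/1.9 = 17.1.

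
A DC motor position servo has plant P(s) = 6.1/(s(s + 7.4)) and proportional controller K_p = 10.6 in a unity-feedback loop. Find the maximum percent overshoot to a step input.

From 1 + K_pP(s) = 0: s² + 7.4s + 64.66 = 0 ⇒ ω_n = 8.041, ζ = 0.4601.
%OS = 100·exp(−πζ/√(1−ζ²)) = 100·exp(−π·0.4601/√0.7883) = 19.6%.

19.6%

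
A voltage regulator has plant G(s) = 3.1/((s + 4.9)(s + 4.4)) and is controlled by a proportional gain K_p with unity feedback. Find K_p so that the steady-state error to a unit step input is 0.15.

Steady-state error for a unit step on this type-0 loop is 1/(1 + K_p·G(0)).
G(0) = 0.1438. Require 1/(1 + K_p·0.1438) = 0.15, so 1 + 0.1438·K_p = 6.667.
K_p = (6.667 − 1)/0.1438 = 39.4.

K_p = 39.4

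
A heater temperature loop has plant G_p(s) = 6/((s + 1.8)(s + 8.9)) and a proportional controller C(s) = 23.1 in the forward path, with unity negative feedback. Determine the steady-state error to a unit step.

0.104

The loop is type 0. Static position error constant K_pos = C(0)·G_p(0) = 23.1·0.3745 = 8.652.
Steady-state error to a unit step: e_ss = 1/(1+K_pos) = 1/9.652 = 0.104.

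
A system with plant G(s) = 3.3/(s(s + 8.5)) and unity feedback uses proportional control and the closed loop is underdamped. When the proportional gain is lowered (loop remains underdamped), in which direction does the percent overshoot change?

ζ = 8.5/(2√(3.3K_p)) rises as K_p falls; higher damping means less overshoot.

decrease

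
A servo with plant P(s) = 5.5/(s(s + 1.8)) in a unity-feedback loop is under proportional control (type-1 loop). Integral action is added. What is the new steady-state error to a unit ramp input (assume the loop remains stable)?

The integrator raises the loop to type 2, so K_v → ∞ and e_ss to a ramp is zero.

0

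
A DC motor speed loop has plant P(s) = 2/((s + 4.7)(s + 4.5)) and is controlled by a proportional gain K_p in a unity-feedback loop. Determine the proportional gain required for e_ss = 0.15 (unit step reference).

K_p = 59.9

The loop is type 0, so e_ss(step) = 1/(1 + K_pos) with K_pos = K_p·P(0).
P(0) = 0.09456. Require 1/(1 + K_p·0.09456) = 0.15, so 1 + 0.09456·K_p = 6.667.
K_p = (6.667 − 1)/0.09456 = 59.9.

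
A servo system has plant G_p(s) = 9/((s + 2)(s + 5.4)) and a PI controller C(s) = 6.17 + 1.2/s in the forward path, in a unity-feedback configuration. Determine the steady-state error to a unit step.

0

The open loop C(s)G_p(s) has a pole at the origin (type 1), so the static position error constant is infinite and e_ss = 1/(1+∞) = 0.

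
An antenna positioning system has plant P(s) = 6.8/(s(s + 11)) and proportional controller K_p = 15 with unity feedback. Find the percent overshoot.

13%

From 1 + K_pP(s) = 0: s² + 11s + 102 = 0 ⇒ ω_n = 10.1, ζ = 0.5446.
%OS = 100·exp(−πζ/√(1−ζ²)) = 100·exp(−π·0.5446/√0.7034) = 13%.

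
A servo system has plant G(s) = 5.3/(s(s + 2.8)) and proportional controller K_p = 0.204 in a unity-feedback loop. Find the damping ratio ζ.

The closed-loop denominator is s(s+2.8) + 0.204·5.3 = s² + 2.8s + 1.081.
So ω_n² = 1.081 ⇒ ω_n = 1.04 rad/s, and ζ = 2.8/(2ω_n) = 1.35.

ζ = 1.35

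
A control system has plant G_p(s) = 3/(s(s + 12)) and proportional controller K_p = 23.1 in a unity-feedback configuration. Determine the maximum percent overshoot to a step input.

3.81%

Closed-loop characteristic equation: s² + 12s + 69.3 = 0, so ω_n = 8.325 rad/s and ζ = 12/(2·8.325) = 0.7207.
%OS = 100·exp(−πζ/√(1−ζ²)) = 100·exp(−π·0.7207/√0.4805) = 3.81%.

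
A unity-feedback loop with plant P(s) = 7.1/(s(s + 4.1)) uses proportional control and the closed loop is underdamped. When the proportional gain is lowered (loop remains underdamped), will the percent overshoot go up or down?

ζ = 4.1/(2√(7.1K_p)) rises as K_p falls; higher damping means less overshoot.

decrease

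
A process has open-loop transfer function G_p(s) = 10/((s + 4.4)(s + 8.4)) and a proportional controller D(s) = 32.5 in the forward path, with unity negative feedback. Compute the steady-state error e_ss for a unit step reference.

0.102

The loop is type 0. Static position error constant K_pos = D(0)·G_p(0) = 32.5·0.2706 = 8.793.
Steady-state error to a unit step: e_ss = 1/(1+K_pos) = 1/9.793 = 0.102.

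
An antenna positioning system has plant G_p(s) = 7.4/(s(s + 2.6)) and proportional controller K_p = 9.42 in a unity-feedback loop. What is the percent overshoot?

Closed-loop characteristic equation: s² + 2.6s + 69.71 = 0, so ω_n = 8.349 rad/s and ζ = 2.6/(2·8.349) = 0.1557.
%OS = 100·exp(−πζ/√(1−ζ²)) = 100·exp(−π·0.1557/√0.9758) = 60.9%.

60.9%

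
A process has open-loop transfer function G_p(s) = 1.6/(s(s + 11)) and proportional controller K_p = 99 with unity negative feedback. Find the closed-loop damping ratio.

ζ = 0.437

1 + K_p·G_p(s) = 0 gives s² + 11s + 158.4 = 0.
Matching s² + 2ζω_n s + ω_n²: ω_n = √158.4 = 12.59 rad/s and 2ζω_n = 11, so ζ = 11/(2·12.59) = 0.437.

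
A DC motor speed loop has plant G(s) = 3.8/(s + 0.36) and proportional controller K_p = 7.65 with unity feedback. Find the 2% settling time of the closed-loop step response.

Closed-loop transfer function: T(s) = K_p·G(s)/(1 + K_p·G(s)) = 29.07/(s + 0.36 + 29.07) = 29.07/(s + 29.43).
Time constant τ = 1/29.43 = 0.03398 s, so the 2% settling time is about 4τ = 0.136 s.

T_s ≈ 0.136 s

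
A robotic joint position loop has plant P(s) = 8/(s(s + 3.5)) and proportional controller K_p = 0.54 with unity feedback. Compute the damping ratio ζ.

The closed-loop denominator is s(s+3.5) + 0.54·8 = s² + 3.5s + 4.32.
Matching s² + 2ζω_n s + ω_n²: ω_n = √4.32 = 2.078 rad/s and 2ζω_n = 3.5, so ζ = 3.5/(2·2.078) = 0.842.

ζ = 0.842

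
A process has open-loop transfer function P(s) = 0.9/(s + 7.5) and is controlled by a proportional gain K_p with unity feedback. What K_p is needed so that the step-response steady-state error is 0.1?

K_p = 75

The loop is type 0, so e_ss(step) = 1/(1 + K_pos) with K_pos = K_p·P(0).
P(0) = 0.12. Require 1/(1 + K_p·0.12) = 0.1, so 1 + 0.12·K_p = 10.
K_p = (10 − 1)/0.12 = 75.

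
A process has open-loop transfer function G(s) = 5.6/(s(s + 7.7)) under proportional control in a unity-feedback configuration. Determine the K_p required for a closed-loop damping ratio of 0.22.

Closed-loop characteristic equation: s² + 7.7s + K_p·5.6 = 0.
So ω_n = √(5.6K_p) and 2ζω_n = 7.7, giving ζ = 7.7/(2√(5.6K_p)).
Setting ζ = 0.22: √(5.6K_p) = 7.7/(2·0.22) = 17.5, so K_p = 306.2/5.6 = 54.7.

K_p = 54.7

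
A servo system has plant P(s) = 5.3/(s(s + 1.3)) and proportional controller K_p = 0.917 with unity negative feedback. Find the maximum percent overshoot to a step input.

Closed-loop characteristic equation: s² + 1.3s + 4.86 = 0, so ω_n = 2.205 rad/s and ζ = 1.3/(2·2.205) = 0.2948.
%OS = 100·exp(−πζ/√(1−ζ²)) = 100·exp(−π·0.2948/√0.9131) = 37.9%.

37.9%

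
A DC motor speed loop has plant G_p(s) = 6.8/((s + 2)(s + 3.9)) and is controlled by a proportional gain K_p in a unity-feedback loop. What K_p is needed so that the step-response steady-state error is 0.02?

K_p = 56.2

Steady-state error for a unit step on this type-0 loop is 1/(1 + K_p·G_p(0)).
G_p(0) = 0.8718. Require 1/(1 + K_p·0.8718) = 0.02, so 1 + 0.8718·K_p = 50.
K_p = (50 − 1)/0.8718 = 56.2.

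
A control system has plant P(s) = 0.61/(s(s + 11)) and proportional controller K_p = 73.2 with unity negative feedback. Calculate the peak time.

T_p = 0.828 s

The closed-loop denominator s² + 11s + 44.65 gives ω_n = √44.65 = 6.682 and ζ = 11/(2ω_n) = 0.8231.
Damped frequency ω_d = ω_n√(1−ζ²) = 3.795 rad/s, so peak time T_p = π/ω_d = 0.828 s.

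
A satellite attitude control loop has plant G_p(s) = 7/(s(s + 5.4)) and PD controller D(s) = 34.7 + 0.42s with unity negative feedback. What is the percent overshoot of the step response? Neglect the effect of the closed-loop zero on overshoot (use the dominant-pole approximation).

Forward path: (34.7 + 0.42s)·7/(s(s+5.4)). The closed-loop characteristic equation is s² + (5.4 + 7·0.42)s + 7·34.7 = 0.
That is s² + 8.34s + 242.9 = 0, so ω_n = 15.59 rad/s and ζ = 8.34/(2·15.59) = 0.2676.
%OS = 100·exp(−πζ/√(1−ζ²)) = 41.8%.

41.8%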